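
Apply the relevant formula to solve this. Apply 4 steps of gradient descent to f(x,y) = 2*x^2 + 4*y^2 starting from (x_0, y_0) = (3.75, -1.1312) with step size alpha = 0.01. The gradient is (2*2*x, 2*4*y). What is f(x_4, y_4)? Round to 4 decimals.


Gradient descent on f(x,y) = 2*x^2 + 4*y^2.
Starting point: (3.75, -1.1312), alpha = 0.01
Step 1: grad_x = 2*2*3.75 = 15.0, grad_y = 2*4*-1.1312 = -9.0496
  x_1 = 3.75 - 0.01*15.0 = 3.6
  y_1 = -1.1312 - 0.01*-9.0496 = -1.0407
Step 2: grad_x = 2*2*3.6 = 14.4, grad_y = 2*4*-1.0407 = -8.3256
  x_2 = 3.6 - 0.01*14.4 = 3.456
  y_2 = -1.0407 - 0.01*-8.3256 = -0.9574
Step 3: grad_x = 2*2*3.456 = 13.824, grad_y = 2*4*-0.9574 = -7.6596
  x_3 = 3.456 - 0.01*13.824 = 3.3178
  y_3 = -0.9574 - 0.01*-7.6596 = -0.8809
Step 4: grad_x = 2*2*3.3178 = 13.271, grad_y = 2*4*-0.8809 = -7.0468
  x_4 = 3.3178 - 0.01*13.271 = 3.185
  y_4 = -0.8809 - 0.01*-7.0468 = -0.8104
f(3.185, -0.8104) = 2*3.185^2 + 4*(-0.8104)^2 = 22.916


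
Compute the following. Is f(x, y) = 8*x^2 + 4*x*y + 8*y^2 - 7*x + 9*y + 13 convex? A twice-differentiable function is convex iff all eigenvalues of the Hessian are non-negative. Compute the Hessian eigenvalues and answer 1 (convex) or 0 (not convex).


The Hessian of f(x,y) = 8*x^2 + 4*x*y + 8*y^2 - 7*x + 9*y + 13 is:
H = [[16, 4], [4, 16]]
Trace = 16 + 16 = 32
Determinant = 16*16 - (4)^2 = 240
Discriminant = (32)^2 - 4*240 = 64.0
Eigenvalues: lambda_1 = 12.0, lambda_2 = 20.0
The function is convex.

1


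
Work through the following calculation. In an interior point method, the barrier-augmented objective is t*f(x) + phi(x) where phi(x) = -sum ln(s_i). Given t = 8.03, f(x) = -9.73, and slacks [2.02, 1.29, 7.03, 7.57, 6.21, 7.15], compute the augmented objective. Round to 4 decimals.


Step 1: Compute log-barrier.
ln values: [0.7031, 0.2546, 1.9502, 2.0242, 1.8262, 1.9671]
phi = -(0.7031 + 0.2546 + 1.9502 + 2.0242 + 1.8262 + 1.9671) = -8.7254
Step 2: Compute augmented objective.
t*f(x) = 8.03*-9.73 = -78.1319
Total = -78.1319 - 8.7254 = -86.8573


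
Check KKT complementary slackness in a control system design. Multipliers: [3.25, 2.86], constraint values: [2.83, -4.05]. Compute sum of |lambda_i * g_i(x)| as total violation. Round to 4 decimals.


KKT complementary slackness check:
lambda_1 * g_1 = 3.25 * 2.83 = 9.1975
lambda_2 * g_2 = 2.86 * -4.05 = -11.583
Total violation = 9.1975 + 11.583 = 20.7805


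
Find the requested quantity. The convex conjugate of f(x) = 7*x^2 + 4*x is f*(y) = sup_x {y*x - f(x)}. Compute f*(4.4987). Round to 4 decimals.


f*(y) = sup_x {y*x - a*x^2 - b*x} = sup_x {(y-b)*x - a*x^2}
FOC: (y - b) - 2a*x = 0 => x* = (y - b)/(2a)
x* = (4.4987 - 4)/(2*7) = 0.0356
f*(4.4987) = (y-b)^2/(4a) = (4.4987 - 4)^2/(4*7)
= 0.2487/28 = 0.0089


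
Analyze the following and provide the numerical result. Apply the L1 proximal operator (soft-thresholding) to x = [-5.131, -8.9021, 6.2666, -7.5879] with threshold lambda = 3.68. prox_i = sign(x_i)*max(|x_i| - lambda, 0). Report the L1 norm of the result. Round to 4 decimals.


Soft-thresholding with lambda = 3.68:
prox(-5.131) = sign(-5.131)*max(|-5.131| - 3.68, 0) = -1.451
prox(-8.9021) = sign(-8.9021)*max(|-8.9021| - 3.68, 0) = -5.2221
prox(6.2666) = sign(6.2666)*max(|6.2666| - 3.68, 0) = 2.5866
prox(-7.5879) = sign(-7.5879)*max(|-7.5879| - 3.68, 0) = -3.9079
prox(x) = [-1.451, -5.2221, 2.5866, -3.9079]
||prox(x)||_1 = 1.451 + 5.2221 + 2.5866 + 3.9079 = 13.1676


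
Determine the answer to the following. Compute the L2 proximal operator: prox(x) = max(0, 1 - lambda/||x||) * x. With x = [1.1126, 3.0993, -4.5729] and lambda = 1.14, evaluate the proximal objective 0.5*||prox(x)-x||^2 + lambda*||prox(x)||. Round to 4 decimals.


Step 1: Compute ||x||.
||x|| = 5.6352
Step 2: Compute scaling factor.
scale = max(0, 1 - 1.14/5.6352) = 0.7977
Step 3: prox(x) = [0.8875, 2.4723, -3.6478]
||prox(x)|| = 4.4952
Step 4: Proximal objective.
0.5*||prox-x||^2 = 0.6498
lambda*||prox|| = 5.1245
Total = 5.7743


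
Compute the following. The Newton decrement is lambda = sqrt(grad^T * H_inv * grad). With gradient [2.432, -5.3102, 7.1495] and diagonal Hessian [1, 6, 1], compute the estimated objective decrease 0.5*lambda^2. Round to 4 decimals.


Step 1: H is diagonal, so H^(-1) * g = [2.432, -0.885, 7.1495].
Step 2: g^T H^(-1) g = sum_i g_i^2 / H_ii
  = (2.432)^2/1 + (-5.3102)^2/6 + (7.1495)^2/1
  = 5.9146 + 4.6997 + 51.1154 = 61.7297
Step 3: Objective decrease = 0.5 * g^T H^(-1) g = 30.8648


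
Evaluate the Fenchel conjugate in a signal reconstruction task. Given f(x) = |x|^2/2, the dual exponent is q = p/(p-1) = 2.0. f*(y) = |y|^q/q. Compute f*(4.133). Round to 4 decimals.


The conjugate exponent q satisfies 1/p + 1/q = 1.
p = 2, so q = 2/(2 - 1) = 2.0
|y|^q = 4.133^2.0 = 17.0817
f*(4.133) = 17.0817 / 2.0 = 8.5408


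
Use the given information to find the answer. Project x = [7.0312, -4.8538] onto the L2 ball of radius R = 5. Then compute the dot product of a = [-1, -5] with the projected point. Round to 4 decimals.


Step 1: Compute ||x|| (intermediates to 6 decimals).
||x|| = sqrt(7.0312^2 + (-4.8538)^2) = 8.543837
Step 2: Project.
Since ||x|| > R, scale = R/||x|| = 5/8.543837 = 0.585217, proj(x) = scale * x
proj(x) = [4.114778, -2.840526]
Step 3: Dot product.
a^T * proj(x) = -1*4.114778 - 5*(-2.840526) = 10.0879


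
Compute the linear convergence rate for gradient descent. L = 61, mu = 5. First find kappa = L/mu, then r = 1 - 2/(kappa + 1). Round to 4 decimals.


Step 1: Compute the condition number.
kappa = L/mu = 61/5 = 12.2
Step 2: Compute the convergence rate.
r = 1 - 2/(kappa + 1) = 1 - 2*mu/(L + mu) = (L - mu)/(L + mu) = 56/66 = 0.8485


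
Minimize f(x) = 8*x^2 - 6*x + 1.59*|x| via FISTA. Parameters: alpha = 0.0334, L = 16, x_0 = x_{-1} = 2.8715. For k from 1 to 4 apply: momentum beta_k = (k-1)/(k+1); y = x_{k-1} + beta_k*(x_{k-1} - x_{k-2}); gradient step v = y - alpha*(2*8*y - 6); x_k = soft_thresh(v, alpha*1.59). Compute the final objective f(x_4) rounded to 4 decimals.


FISTA on f(x) = 8*x^2 - 6*x + 1.59*|x|
L = 16, alpha = 0.0334
Iteration 1: beta = 0.0, y = 2.8715 + 0.0*(2.8715 - 2.8715) = 2.8715
  grad(y) = 39.944, v = y - alpha*grad = 1.5374
  prox(v) = soft_thresh(1.5374, 0.0531) = 1.4843
Iteration 2: beta = 0.3333, y = 1.4843 + 0.3333*(1.4843 - 2.8715) = 1.0219
  grad(y) = 10.3496, v = y - alpha*grad = 0.6762
  prox(v) = soft_thresh(0.6762, 0.0531) = 0.6231
Iteration 3: beta = 0.5, y = 0.6231 + 0.5*(0.6231 - 1.4843) = 0.1925
  grad(y) = -2.9205, v = y - alpha*grad = 0.29
  prox(v) = soft_thresh(0.29, 0.0531) = 0.2369
Iteration 4: beta = 0.6, y = 0.2369 + 0.6*(0.2369 - 0.6231) = 0.0052
  grad(y) = -5.9166, v = y - alpha*grad = 0.2028
  prox(v) = soft_thresh(0.2028, 0.0531) = 0.1497
f(x_4) = 8*0.1497^2 - 6*0.1497 + 1.59*|0.1497| = -0.4809


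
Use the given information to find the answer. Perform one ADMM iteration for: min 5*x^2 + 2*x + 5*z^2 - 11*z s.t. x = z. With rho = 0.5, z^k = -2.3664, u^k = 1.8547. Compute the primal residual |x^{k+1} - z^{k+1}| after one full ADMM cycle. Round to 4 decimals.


ADMM iteration with rho = 0.5, z^k = -2.3664, u^k = 1.8547
Step 1: x-update.
Minimize 5*x^2 + 2*x + (0.5/2)*(x + 2.3664 + 1.8547)^2
FOC: (2*5 + 0.5)*x = -2 + 0.5*(-2.3664 - 1.8547)
x^{k+1} = -0.3915
Step 2: z-update.
Minimize 5*z^2 - 11*z + (0.5/2)*(-0.3915 - z + 1.8547)^2
FOC: (2*5 + 0.5)*z = 11 + 0.5*(-0.3915 + 1.8547)
z^{k+1} = 1.1173
Step 3: u-update.
u^{k+1} = 1.8547 - 0.3915 - 1.1173 = 0.3459
Step 4: Primal residual = |-0.3915 - 1.1173| = 1.5088


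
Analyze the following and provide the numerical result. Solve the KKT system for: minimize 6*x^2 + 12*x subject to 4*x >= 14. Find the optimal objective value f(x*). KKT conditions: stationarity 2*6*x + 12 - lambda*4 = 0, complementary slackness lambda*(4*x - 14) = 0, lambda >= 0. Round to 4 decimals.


Step 1: Try lambda = 0 (constraint inactive).
x_unc = -12/(2*6) = -1.0
Check: 4*-1.0 = -4.0 < 14 -- violated!
Step 2: Constraint must be active: 4*x = 14
x* = 14/4 = 3.5
lambda = (2*6*3.5 + 12)/4 = 13.5
Step 3: Compute optimal value.
f(x*) = 6*3.5^2 + 12*3.5 = 115.5


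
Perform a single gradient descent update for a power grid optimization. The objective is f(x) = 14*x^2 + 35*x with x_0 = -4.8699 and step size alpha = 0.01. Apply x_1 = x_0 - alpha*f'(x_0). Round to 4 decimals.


We compute the gradient at x_0 and apply the update.
f'(x) = 28*x + 35
f'(-4.8699) = 28*-4.8699 + 35 = -101.3572
x_1 = -4.8699 - 0.01*-101.3572 = -3.8563


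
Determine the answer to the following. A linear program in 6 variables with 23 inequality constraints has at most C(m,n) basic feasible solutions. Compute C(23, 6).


Each vertex corresponds to some choice of n active constraints out of m, so the number of vertices is at most C(m, n) = m! / (n!(m-n)!).
m = 23, n = 6
Numerator: 23 * 22 * 21 * 20 * 19 * 18
Denominator: 6! = 720
C(23, 6) = 100947


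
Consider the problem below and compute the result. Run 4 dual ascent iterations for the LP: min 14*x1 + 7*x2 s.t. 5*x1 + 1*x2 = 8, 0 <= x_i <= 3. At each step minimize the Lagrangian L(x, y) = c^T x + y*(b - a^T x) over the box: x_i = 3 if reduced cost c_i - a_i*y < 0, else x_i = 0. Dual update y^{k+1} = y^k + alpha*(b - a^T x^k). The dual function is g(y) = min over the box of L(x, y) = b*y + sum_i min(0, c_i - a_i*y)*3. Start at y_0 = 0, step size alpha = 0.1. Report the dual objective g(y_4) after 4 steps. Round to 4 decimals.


Dual ascent for LP: min 14*x1 + 7*x2, 5*x1 + 1*x2 = 8, 0 <= x_i <= 3
Step 1: y^k = 0.0, reduced costs: (14.0, 7.0)
  x^k = (0.0, 0.0), subgradient = b - a^T x = 8.0
  y^{k+1} = 0.0 + 0.1*8.0 = 0.8
Step 2: y^k = 0.8, reduced costs: (10.0, 6.2)
  x^k = (0.0, 0.0), subgradient = b - a^T x = 8.0
  y^{k+1} = 0.8 + 0.1*8.0 = 1.6
Step 3: y^k = 1.6, reduced costs: (6.0, 5.4)
  x^k = (0.0, 0.0), subgradient = b - a^T x = 8.0
  y^{k+1} = 1.6 + 0.1*8.0 = 2.4
Step 4: y^k = 2.4, reduced costs: (2.0, 4.6)
  x^k = (0.0, 0.0), subgradient = b - a^T x = 8.0
  y^{k+1} = 2.4 + 0.1*8.0 = 3.2
Dual objective at y_4 = 3.2: reduced costs (-2.0, 3.8), box minimizer x = (3.0, 0.0)
g(y_4) = b*y + (c1 - a1*y)*x1 + (c2 - a2*y)*x2 = 8*3.2 + (-2.0)*3.0 + 3.8*0.0 = 25.6 - 6.0 + 0.0 = 19.6


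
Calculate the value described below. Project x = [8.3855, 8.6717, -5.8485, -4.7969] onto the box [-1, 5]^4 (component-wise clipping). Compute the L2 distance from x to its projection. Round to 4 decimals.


Project each component onto [-1, 5].
clip(8.3855) = 5.0, clip(8.6717) = 5.0, clip(-5.8485) = -1.0, clip(-4.7969) = -1.0
Projection = [5.0, 5.0, -1.0, -1.0]
Squared diffs: [11.4616, 13.4814, 23.508, 14.4164]
Distance = sqrt(62.8674) = 7.9289


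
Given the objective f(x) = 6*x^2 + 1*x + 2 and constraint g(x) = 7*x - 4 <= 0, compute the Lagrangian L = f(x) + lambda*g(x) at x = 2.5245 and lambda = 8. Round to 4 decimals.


Step 1: Evaluate f(x).
f(2.5245) = 6*2.5245^2 + 1*2.5245 + 2 = 42.7631
Step 2: Evaluate g(x).
g(2.5245) = 7*2.5245 - 4 = 13.6715
Step 3: Compute Lagrangian.
L = 42.7631 + 8*13.6715 = 152.1351


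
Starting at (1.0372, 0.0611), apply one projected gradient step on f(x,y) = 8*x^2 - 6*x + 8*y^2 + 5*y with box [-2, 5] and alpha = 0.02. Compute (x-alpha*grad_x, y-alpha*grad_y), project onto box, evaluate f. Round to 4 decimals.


Step 1: Compute gradient at (1.0372, 0.0611).
grad_x = 2*8*1.0372 - 6 = 10.5952
grad_y = 2*8*0.0611 + 5 = 5.9776
Step 2: Gradient step.
x_raw = 1.0372 - 0.02*10.5952 = 0.8253
y_raw = 0.0611 - 0.02*5.9776 = -0.0585
Step 3: Project onto [-2, 5].
x_proj = clip(0.8253) = 0.8253
y_proj = clip(-0.0585) = -0.0585
Step 4: Evaluate f.
f(0.8253, -0.0585) = 0.2322


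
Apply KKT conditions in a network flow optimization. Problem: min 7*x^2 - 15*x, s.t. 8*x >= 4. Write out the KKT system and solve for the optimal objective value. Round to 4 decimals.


Step 1: Try lambda = 0 (constraint inactive).
Stationarity: 2*7*x - 15 = 0
x* = 15/(2*7) = 15/14 = 1.0714 (rounded; the exact value 15/14 is used below)
Check constraint: 8*1.0714 = 8.5712 >= 4 -- satisfied.
Step 2: Compute optimal value.
f(x*) = 7*(15/14)^2 - 15*(15/14) = -8.0357


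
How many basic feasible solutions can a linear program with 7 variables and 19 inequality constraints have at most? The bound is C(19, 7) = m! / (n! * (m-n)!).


Each vertex corresponds to some choice of n active constraints out of m, so the number of vertices is at most C(m, n) = m! / (n!(m-n)!).
m = 19, n = 7
Numerator: 19 * 18 * 17 * 16 * 15 * 14 * 13
Denominator: 7! = 5040
C(19, 7) = 50388


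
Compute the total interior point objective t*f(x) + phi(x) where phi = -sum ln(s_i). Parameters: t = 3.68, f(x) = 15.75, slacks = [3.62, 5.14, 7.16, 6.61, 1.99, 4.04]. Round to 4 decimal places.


Step 1: Compute log-barrier.
ln values: [1.2865, 1.6371, 1.9685, 1.8886, 0.6881, 1.3962]
phi = -(1.2865 + 1.6371 + 1.9685 + 1.8886 + 0.6881 + 1.3962) = -8.865
Step 2: Compute augmented objective.
t*f(x) = 3.68*15.75 = 57.96
Total = 57.96 - 8.865 = 49.095


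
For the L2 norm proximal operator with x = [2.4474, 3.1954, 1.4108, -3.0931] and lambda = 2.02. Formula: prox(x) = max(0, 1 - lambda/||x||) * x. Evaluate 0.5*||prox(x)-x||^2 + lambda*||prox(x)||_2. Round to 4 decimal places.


Step 1: Compute ||x||.
||x|| = 5.2686
Step 2: Compute scaling factor.
scale = max(0, 1 - 2.02/5.2686) = 0.6166
Step 3: prox(x) = [1.5091, 1.9703, 0.8699, -1.9072]
||prox(x)|| = 3.2486
Step 4: Proximal objective.
0.5*||prox-x||^2 = 2.0402
lambda*||prox|| = 6.5622
Total = 8.6023


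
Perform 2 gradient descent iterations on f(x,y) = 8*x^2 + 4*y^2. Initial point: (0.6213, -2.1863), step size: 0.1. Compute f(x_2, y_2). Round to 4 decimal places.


Gradient descent on f(x,y) = 8*x^2 + 4*y^2.
Starting point: (0.6213, -2.1863), alpha = 0.1
Step 1: grad_x = 2*8*0.6213 = 9.9408, grad_y = 2*4*-2.1863 = -17.4904
  x_1 = 0.6213 - 0.1*9.9408 = -0.3728
  y_1 = -2.1863 - 0.1*-17.4904 = -0.4373
Step 2: grad_x = 2*8*-0.3728 = -5.9645, grad_y = 2*4*-0.4373 = -3.4981
  x_2 = -0.3728 - 0.1*-5.9645 = 0.2237
  y_2 = -0.4373 - 0.1*-3.4981 = -0.0875
f(0.2237, -0.0875) = 8*0.2237^2 + 4*(-0.0875)^2 = 0.4308


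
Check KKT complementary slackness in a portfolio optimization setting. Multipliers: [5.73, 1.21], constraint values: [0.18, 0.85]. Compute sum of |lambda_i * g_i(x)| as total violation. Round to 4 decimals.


KKT complementary slackness check:
lambda_1 * g_1 = 5.73 * 0.18 = 1.0314
lambda_2 * g_2 = 1.21 * 0.85 = 1.0285
Total violation = 1.0314 + 1.0285 = 2.0599


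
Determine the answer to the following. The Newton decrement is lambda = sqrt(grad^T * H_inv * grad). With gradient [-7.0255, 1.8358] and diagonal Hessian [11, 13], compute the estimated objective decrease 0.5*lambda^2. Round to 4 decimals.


Step 1: H is diagonal, so H^(-1) * g = [-0.6387, 0.1412].
Step 2: g^T H^(-1) g = sum_i g_i^2 / H_ii
  = (-7.0255)^2/11 + (1.8358)^2/13
  = 4.4871 + 0.2592 = 4.7463
Step 3: Objective decrease = 0.5 * g^T H^(-1) g = 2.3732


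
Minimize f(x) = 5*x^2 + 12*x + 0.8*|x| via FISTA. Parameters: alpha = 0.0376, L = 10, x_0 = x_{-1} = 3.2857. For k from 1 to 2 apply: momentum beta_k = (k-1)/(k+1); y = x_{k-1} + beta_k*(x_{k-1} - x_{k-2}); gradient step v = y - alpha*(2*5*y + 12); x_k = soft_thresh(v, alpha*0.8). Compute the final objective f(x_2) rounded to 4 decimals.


FISTA on f(x) = 5*x^2 + 12*x + 0.8*|x|
L = 10, alpha = 0.0376
Iteration 1: beta = 0.0, y = 3.2857 + 0.0*(3.2857 - 3.2857) = 3.2857
  grad(y) = 44.857, v = y - alpha*grad = 1.5991
  prox(v) = soft_thresh(1.5991, 0.0301) = 1.569
Iteration 2: beta = 0.3333, y = 1.569 + 0.3333*(1.569 - 3.2857) = 0.9968
  grad(y) = 21.9676, v = y - alpha*grad = 0.1708
  prox(v) = soft_thresh(0.1708, 0.0301) = 0.1407
f(x_2) = 5*0.1407^2 + 12*0.1407 + 0.8*|0.1407| = 1.8999


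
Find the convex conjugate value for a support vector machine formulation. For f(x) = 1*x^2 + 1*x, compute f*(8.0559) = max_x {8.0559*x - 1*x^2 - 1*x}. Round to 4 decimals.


f*(y) = sup_x {y*x - a*x^2 - b*x} = sup_x {(y-b)*x - a*x^2}
FOC: (y - b) - 2a*x = 0 => x* = (y - b)/(2a)
x* = (8.0559 - 1)/(2*1) = 3.528
f*(8.0559) = (y-b)^2/(4a) = (8.0559 - 1)^2/(4*1)
= 49.7857/4 = 12.4464


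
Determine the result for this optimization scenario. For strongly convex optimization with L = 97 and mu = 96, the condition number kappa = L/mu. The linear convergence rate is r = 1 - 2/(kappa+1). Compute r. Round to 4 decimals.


Step 1: Compute the condition number.
kappa = L/mu = 97/96 = 1.0104
Step 2: Compute the convergence rate.
r = 1 - 2/(kappa + 1) = 1 - 2*mu/(L + mu) = (L - mu)/(L + mu) = 1/193 = 0.0052


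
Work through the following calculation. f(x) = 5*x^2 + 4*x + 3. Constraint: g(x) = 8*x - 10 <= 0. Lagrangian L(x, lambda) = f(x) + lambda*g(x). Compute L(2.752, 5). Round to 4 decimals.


Step 1: Evaluate f(x).
f(2.752) = 5*2.752^2 + 4*2.752 + 3 = 51.8755
Step 2: Evaluate g(x).
g(2.752) = 8*2.752 - 10 = 12.016
Step 3: Compute Lagrangian.
L = 51.8755 + 5*12.016 = 111.9555


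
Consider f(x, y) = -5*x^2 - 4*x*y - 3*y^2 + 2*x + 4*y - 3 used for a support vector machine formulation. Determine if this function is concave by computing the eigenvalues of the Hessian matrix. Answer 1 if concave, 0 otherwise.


The Hessian of f(x,y) = -5*x^2 - 4*x*y - 3*y^2 + 2*x + 4*y - 3 is:
H = [[-10, -4], [-4, -6]]
Trace = -10 - 6 = -16
Determinant = -10*-6 - (-4)^2 = 44
Discriminant = (-16)^2 - 4*44 = 80.0
Eigenvalues: lambda_1 = -12.4721, lambda_2 = -3.5279
The function is concave.

1


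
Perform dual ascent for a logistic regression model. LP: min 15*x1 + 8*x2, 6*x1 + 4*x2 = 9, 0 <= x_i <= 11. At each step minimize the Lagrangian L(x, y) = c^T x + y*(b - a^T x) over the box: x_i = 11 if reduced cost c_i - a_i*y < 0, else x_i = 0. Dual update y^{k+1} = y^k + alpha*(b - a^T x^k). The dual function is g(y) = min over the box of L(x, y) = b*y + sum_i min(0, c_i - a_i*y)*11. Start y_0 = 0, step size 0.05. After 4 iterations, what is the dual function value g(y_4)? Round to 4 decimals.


Dual ascent for LP: min 15*x1 + 8*x2, 6*x1 + 4*x2 = 9, 0 <= x_i <= 11
Step 1: y^k = 0.0, reduced costs: (15.0, 8.0)
  x^k = (0.0, 0.0), subgradient = b - a^T x = 9.0
  y^{k+1} = 0.0 + 0.05*9.0 = 0.45
Step 2: y^k = 0.45, reduced costs: (12.3, 6.2)
  x^k = (0.0, 0.0), subgradient = b - a^T x = 9.0
  y^{k+1} = 0.45 + 0.05*9.0 = 0.9
Step 3: y^k = 0.9, reduced costs: (9.6, 4.4)
  x^k = (0.0, 0.0), subgradient = b - a^T x = 9.0
  y^{k+1} = 0.9 + 0.05*9.0 = 1.35
Step 4: y^k = 1.35, reduced costs: (6.9, 2.6)
  x^k = (0.0, 0.0), subgradient = b - a^T x = 9.0
  y^{k+1} = 1.35 + 0.05*9.0 = 1.8
Dual objective at y_4 = 1.8: reduced costs (4.2, 0.8), box minimizer x = (0.0, 0.0)
g(y_4) = b*y + (c1 - a1*y)*x1 + (c2 - a2*y)*x2 = 9*1.8 + 4.2*0.0 + 0.8*0.0 = 16.2 + 0.0 + 0.0 = 16.2


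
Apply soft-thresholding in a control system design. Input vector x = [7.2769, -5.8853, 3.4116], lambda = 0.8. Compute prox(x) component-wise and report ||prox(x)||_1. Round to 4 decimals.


Soft-thresholding with lambda = 0.8:
prox(7.2769) = sign(7.2769)*max(|7.2769| - 0.8, 0) = 6.4769
prox(-5.8853) = sign(-5.8853)*max(|-5.8853| - 0.8, 0) = -5.0853
prox(3.4116) = sign(3.4116)*max(|3.4116| - 0.8, 0) = 2.6116
prox(x) = [6.4769, -5.0853, 2.6116]
||prox(x)||_1 = 6.4769 + 5.0853 + 2.6116 = 14.1738


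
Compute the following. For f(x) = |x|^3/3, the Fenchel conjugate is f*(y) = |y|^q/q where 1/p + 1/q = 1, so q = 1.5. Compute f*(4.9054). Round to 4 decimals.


The conjugate exponent q satisfies 1/p + 1/q = 1.
p = 3, so q = 3/(3 - 1) = 1.5
|y|^q = 4.9054^1.5 = 10.8645
f*(4.9054) = 10.8645 / 1.5 = 7.243


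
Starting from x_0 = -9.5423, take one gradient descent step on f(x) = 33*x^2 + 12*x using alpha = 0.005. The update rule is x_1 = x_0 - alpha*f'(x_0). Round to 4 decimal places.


We compute the gradient at x_0 and apply the update.
f'(x) = 66*x + 12
f'(-9.5423) = 66*-9.5423 + 12 = -617.7918
x_1 = -9.5423 - 0.005*-617.7918 = -6.4533


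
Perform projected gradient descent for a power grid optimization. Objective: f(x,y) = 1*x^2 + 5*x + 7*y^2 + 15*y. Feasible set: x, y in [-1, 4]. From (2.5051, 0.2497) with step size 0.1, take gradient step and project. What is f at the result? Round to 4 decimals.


Step 1: Compute gradient at (2.5051, 0.2497).
grad_x = 2*1*2.5051 + 5 = 10.0102
grad_y = 2*7*0.2497 + 15 = 18.4958
Step 2: Gradient step.
x_raw = 2.5051 - 0.1*10.0102 = 1.5041
y_raw = 0.2497 - 0.1*18.4958 = -1.5999
Step 3: Project onto [-1, 4].
x_proj = clip(1.5041) = 1.5041
y_proj = clip(-1.5999) = -1.0
Step 4: Evaluate f.
f(1.5041, -1.0) = 1.7827


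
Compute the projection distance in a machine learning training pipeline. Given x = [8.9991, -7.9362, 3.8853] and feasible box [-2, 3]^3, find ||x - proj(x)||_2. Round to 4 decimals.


Project each component onto [-2, 3].
clip(8.9991) = 3.0, clip(-7.9362) = -2.0, clip(3.8853) = 3.0
Projection = [3.0, -2.0, 3.0]
Squared diffs: [35.9892, 35.2385, 0.7838]
Distance = sqrt(72.0115) = 8.486


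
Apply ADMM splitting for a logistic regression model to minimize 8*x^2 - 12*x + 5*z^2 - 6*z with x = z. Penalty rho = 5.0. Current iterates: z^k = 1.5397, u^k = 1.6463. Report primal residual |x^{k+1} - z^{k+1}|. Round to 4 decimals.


ADMM iteration with rho = 5.0, z^k = 1.5397, u^k = 1.6463
Step 1: x-update.
Minimize 8*x^2 - 12*x + (5.0/2)*(x - 1.5397 + 1.6463)^2
FOC: (2*8 + 5.0)*x = 12 + 5.0*(1.5397 - 1.6463)
x^{k+1} = 0.546
Step 2: z-update.
Minimize 5*z^2 - 6*z + (5.0/2)*(0.546 - z + 1.6463)^2
FOC: (2*5 + 5.0)*z = 6 + 5.0*(0.546 + 1.6463)
z^{k+1} = 1.1308
Step 3: u-update.
u^{k+1} = 1.6463 + 0.546 - 1.1308 = 1.0616
Step 4: Primal residual = |0.546 - 1.1308| = 0.5847


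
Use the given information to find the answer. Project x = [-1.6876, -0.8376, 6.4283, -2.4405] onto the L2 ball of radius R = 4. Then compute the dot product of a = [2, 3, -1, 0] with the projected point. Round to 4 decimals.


Step 1: Compute ||x|| (intermediates to 6 decimals).
||x|| = sqrt((-1.6876)^2 + (-0.8376)^2 + 6.4283^2 + (-2.4405)^2) = 7.129421
Step 2: Project.
Since ||x|| > R, scale = R/||x|| = 4/7.129421 = 0.561055, proj(x) = scale * x
proj(x) = [-0.946836, -0.46994, 3.60663, -1.369255]
Step 3: Dot product.
a^T * proj(x) = 2*(-0.946836) + 3*(-0.46994) - 1*3.60663 + 0*(-1.369255) = -6.9101


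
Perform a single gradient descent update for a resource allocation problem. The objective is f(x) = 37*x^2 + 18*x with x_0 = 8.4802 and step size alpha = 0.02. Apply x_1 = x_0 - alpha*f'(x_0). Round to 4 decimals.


We compute the gradient at x_0 and apply the update.
f'(x) = 74*x + 18
f'(8.4802) = 74*8.4802 + 18 = 645.5348
x_1 = 8.4802 - 0.02*645.5348 = -4.4305


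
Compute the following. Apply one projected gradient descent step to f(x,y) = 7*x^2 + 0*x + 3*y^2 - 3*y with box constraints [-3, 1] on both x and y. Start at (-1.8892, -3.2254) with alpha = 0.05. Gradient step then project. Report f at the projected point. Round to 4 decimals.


Step 1: Compute gradient at (-1.8892, -3.2254).
grad_x = 2*7*-1.8892 + 0 = -26.4488
grad_y = 2*3*-3.2254 - 3 = -22.3524
Step 2: Gradient step.
x_raw = -1.8892 - 0.05*-26.4488 = -0.5668
y_raw = -3.2254 - 0.05*-22.3524 = -2.1078
Step 3: Project onto [-3, 1].
x_proj = clip(-0.5668) = -0.5668
y_proj = clip(-2.1078) = -2.1078
Step 4: Evaluate f.
f(-0.5668, -2.1078) = 21.9001


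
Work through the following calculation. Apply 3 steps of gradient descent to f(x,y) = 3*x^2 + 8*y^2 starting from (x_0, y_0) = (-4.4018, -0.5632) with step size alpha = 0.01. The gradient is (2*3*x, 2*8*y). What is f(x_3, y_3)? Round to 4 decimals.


Gradient descent on f(x,y) = 3*x^2 + 8*y^2.
Starting point: (-4.4018, -0.5632), alpha = 0.01
Step 1: grad_x = 2*3*-4.4018 = -26.4108, grad_y = 2*8*-0.5632 = -9.0112
  x_1 = -4.4018 - 0.01*-26.4108 = -4.1377
  y_1 = -0.5632 - 0.01*-9.0112 = -0.4731
Step 2: grad_x = 2*3*-4.1377 = -24.8262, grad_y = 2*8*-0.4731 = -7.5694
  x_2 = -4.1377 - 0.01*-24.8262 = -3.8894
  y_2 = -0.4731 - 0.01*-7.5694 = -0.3974
Step 3: grad_x = 2*3*-3.8894 = -23.3366, grad_y = 2*8*-0.3974 = -6.3583
  x_3 = -3.8894 - 0.01*-23.3366 = -3.6561
  y_3 = -0.3974 - 0.01*-6.3583 = -0.3338
f(-3.6561, -0.3338) = 3*(-3.6561)^2 + 8*(-0.3338)^2 = 40.9919


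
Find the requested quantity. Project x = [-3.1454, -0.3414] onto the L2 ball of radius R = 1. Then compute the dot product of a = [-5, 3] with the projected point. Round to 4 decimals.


Step 1: Compute ||x|| (intermediates to 6 decimals).
||x|| = sqrt((-3.1454)^2 + (-0.3414)^2) = 3.163873
Step 2: Project.
Since ||x|| > R, scale = R/||x|| = 1/3.163873 = 0.316068, proj(x) = scale * x
proj(x) = [-0.99416, -0.107906]
Step 3: Dot product.
a^T * proj(x) = -5*(-0.99416) + 3*(-0.107906) = 4.6471


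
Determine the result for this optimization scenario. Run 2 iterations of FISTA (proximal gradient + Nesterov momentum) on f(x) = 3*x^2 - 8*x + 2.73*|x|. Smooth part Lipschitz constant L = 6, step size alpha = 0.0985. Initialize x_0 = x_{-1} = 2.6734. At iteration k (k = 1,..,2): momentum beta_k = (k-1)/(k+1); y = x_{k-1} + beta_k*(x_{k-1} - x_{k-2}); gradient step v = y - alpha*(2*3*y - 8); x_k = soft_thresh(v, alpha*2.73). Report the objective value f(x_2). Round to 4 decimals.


FISTA on f(x) = 3*x^2 - 8*x + 2.73*|x|
L = 6, alpha = 0.0985
Iteration 1: beta = 0.0, y = 2.6734 + 0.0*(2.6734 - 2.6734) = 2.6734
  grad(y) = 8.0404, v = y - alpha*grad = 1.8814
  prox(v) = soft_thresh(1.8814, 0.2689) = 1.6125
Iteration 2: beta = 0.3333, y = 1.6125 + 0.3333*(1.6125 - 2.6734) = 1.2589
  grad(y) = -0.4467, v = y - alpha*grad = 1.3029
  prox(v) = soft_thresh(1.3029, 0.2689) = 1.034
f(x_2) = 3*1.034^2 - 8*1.034 + 2.73*|1.034| = -2.2417


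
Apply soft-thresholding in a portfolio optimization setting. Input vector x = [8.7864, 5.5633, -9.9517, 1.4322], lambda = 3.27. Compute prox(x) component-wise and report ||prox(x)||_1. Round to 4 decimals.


Soft-thresholding with lambda = 3.27:
prox(8.7864) = sign(8.7864)*max(|8.7864| - 3.27, 0) = 5.5164
prox(5.5633) = sign(5.5633)*max(|5.5633| - 3.27, 0) = 2.2933
prox(-9.9517) = sign(-9.9517)*max(|-9.9517| - 3.27, 0) = -6.6817
prox(1.4322) = sign(1.4322)*max(|1.4322| - 3.27, 0) = 0.0
prox(x) = [5.5164, 2.2933, -6.6817, 0.0]
||prox(x)||_1 = 5.5164 + 2.2933 + 6.6817 + 0.0 = 14.4914


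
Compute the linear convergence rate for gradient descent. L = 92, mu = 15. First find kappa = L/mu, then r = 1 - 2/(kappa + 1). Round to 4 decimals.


Step 1: Compute the condition number.
kappa = L/mu = 92/15 = 6.1333
Step 2: Compute the convergence rate.
r = 1 - 2/(kappa + 1) = 1 - 2*mu/(L + mu) = (L - mu)/(L + mu) = 77/107 = 0.7196


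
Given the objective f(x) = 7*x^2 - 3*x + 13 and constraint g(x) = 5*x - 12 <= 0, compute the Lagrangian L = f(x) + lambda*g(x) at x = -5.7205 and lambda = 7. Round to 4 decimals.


Step 1: Evaluate f(x).
f(-5.7205) = 7*(-5.7205)^2 - 3*(-5.7205) + 13 = 259.2303
Step 2: Evaluate g(x).
g(-5.7205) = 5*-5.7205 - 12 = -40.6025
Step 3: Compute Lagrangian.
L = 259.2303 + 7*-40.6025 = -24.9872


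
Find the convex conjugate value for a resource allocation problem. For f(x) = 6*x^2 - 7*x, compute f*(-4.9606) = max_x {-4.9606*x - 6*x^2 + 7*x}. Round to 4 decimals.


f*(y) = sup_x {y*x - a*x^2 - b*x} = sup_x {(y-b)*x - a*x^2}
FOC: (y - b) - 2a*x = 0 => x* = (y - b)/(2a)
x* = (-4.9606 + 7)/(2*6) = 0.17
f*(-4.9606) = (y-b)^2/(4a) = (-4.9606 + 7)^2/(4*6)
= 4.1592/24 = 0.1733


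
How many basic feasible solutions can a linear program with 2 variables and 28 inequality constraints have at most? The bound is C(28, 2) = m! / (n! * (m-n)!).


Each vertex corresponds to some choice of n active constraints out of m, so the number of vertices is at most C(m, n) = m! / (n!(m-n)!).
m = 28, n = 2
Numerator: 28 * 27
Denominator: 2! = 2
C(28, 2) = 378


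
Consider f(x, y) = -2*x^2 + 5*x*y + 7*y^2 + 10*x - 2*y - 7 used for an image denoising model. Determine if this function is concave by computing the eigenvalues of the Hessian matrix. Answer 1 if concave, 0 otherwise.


The Hessian of f(x,y) = -2*x^2 + 5*x*y + 7*y^2 + 10*x - 2*y - 7 is:
H = [[-4, 5], [5, 14]]
Trace = -4 + 14 = 10
Determinant = -4*14 - (5)^2 = -81
Discriminant = (10)^2 - 4*-81 = 424.0
Eigenvalues: lambda_1 = -5.2956, lambda_2 = 15.2956
The function is not concave.

0


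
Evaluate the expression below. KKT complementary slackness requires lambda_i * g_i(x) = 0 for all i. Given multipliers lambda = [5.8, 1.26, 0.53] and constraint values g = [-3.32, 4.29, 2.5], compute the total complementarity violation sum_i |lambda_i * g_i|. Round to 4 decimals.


KKT complementary slackness check:
lambda_1 * g_1 = 5.8 * -3.32 = -19.256
lambda_2 * g_2 = 1.26 * 4.29 = 5.4054
lambda_3 * g_3 = 0.53 * 2.5 = 1.325
Total violation = 19.256 + 5.4054 + 1.325 = 25.9864


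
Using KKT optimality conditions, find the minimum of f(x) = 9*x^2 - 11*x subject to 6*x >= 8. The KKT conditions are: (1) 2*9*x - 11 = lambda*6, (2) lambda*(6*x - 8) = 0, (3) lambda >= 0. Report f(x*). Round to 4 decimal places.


Step 1: Try lambda = 0 (constraint inactive).
x_unc = 11/(2*9) = 0.6111
Check: 6*0.6111 = 3.6666 < 8 -- violated!
Step 2: Constraint must be active: 6*x = 8
x* = 8/6 = 4/3 = 1.3333 (rounded; the exact value 4/3 is used below)
lambda = (2*9*(4/3) - 11)/6 = 2.1667
Step 3: Compute optimal value.
f(x*) = 9*(4/3)^2 - 11*(4/3) = 1.3333


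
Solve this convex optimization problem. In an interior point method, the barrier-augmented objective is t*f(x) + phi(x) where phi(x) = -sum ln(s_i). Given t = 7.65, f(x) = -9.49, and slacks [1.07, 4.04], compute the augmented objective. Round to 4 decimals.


Step 1: Compute log-barrier.
ln values: [0.0677, 1.3962]
phi = -(0.0677 + 1.3962) = -1.4639
Step 2: Compute augmented objective.
t*f(x) = 7.65*-9.49 = -72.5985
Total = -72.5985 - 1.4639 = -74.0624


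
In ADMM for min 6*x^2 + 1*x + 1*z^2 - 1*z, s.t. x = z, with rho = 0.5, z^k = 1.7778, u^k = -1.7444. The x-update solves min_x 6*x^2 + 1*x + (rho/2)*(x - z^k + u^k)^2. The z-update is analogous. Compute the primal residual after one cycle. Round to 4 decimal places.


ADMM iteration with rho = 0.5, z^k = 1.7778, u^k = -1.7444
Step 1: x-update.
Minimize 6*x^2 + 1*x + (0.5/2)*(x - 1.7778 - 1.7444)^2
FOC: (2*6 + 0.5)*x = -1 + 0.5*(1.7778 + 1.7444)
x^{k+1} = 0.0609
Step 2: z-update.
Minimize 1*z^2 - 1*z + (0.5/2)*(0.0609 - z - 1.7444)^2
FOC: (2*1 + 0.5)*z = 1 + 0.5*(0.0609 - 1.7444)
z^{k+1} = 0.0633
Step 3: u-update.
u^{k+1} = -1.7444 + 0.0609 - 0.0633 = -1.7468
Step 4: Primal residual = |0.0609 - 0.0633| = 0.0024


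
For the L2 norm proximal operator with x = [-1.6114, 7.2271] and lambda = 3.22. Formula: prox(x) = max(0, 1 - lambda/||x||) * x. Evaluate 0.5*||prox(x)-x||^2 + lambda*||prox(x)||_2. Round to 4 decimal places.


Step 1: Compute ||x||.
||x|| = 7.4046
Step 2: Compute scaling factor.
scale = max(0, 1 - 3.22/7.4046) = 0.5651
Step 3: prox(x) = [-0.9107, 4.0843]
||prox(x)|| = 4.1846
Step 4: Proximal objective.
0.5*||prox-x||^2 = 5.1842
lambda*||prox|| = 13.4744
Total = 18.6585


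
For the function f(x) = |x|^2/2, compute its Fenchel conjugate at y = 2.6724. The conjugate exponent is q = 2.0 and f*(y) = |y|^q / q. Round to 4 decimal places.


The conjugate exponent q satisfies 1/p + 1/q = 1.
p = 2, so q = 2/(2 - 1) = 2.0
|y|^q = 2.6724^2.0 = 7.1417
f*(2.6724) = 7.1417 / 2.0 = 3.5709


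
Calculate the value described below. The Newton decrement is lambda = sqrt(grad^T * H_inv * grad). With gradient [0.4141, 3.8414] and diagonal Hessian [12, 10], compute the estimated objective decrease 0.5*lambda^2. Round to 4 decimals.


Step 1: H is diagonal, so H^(-1) * g = [0.0345, 0.3841].
Step 2: g^T H^(-1) g = sum_i g_i^2 / H_ii
  = (0.4141)^2/12 + (3.8414)^2/10
  = 0.0143 + 1.4756 = 1.4899
Step 3: Objective decrease = 0.5 * g^T H^(-1) g = 0.745


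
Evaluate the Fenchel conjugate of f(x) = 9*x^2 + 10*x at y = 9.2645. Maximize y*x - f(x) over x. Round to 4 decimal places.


f*(y) = sup_x {y*x - a*x^2 - b*x} = sup_x {(y-b)*x - a*x^2}
FOC: (y - b) - 2a*x = 0 => x* = (y - b)/(2a)
x* = (9.2645 - 10)/(2*9) = -0.0409
f*(9.2645) = (y-b)^2/(4a) = (9.2645 - 10)^2/(4*9)
= 0.541/36 = 0.015


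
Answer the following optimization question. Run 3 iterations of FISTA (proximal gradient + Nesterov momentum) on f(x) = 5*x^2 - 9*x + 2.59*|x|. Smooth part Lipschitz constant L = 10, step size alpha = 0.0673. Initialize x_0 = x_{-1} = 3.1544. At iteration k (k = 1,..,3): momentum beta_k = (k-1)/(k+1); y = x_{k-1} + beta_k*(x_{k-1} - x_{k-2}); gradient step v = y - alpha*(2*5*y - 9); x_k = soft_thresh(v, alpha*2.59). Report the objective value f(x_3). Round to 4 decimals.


FISTA on f(x) = 5*x^2 - 9*x + 2.59*|x|
L = 10, alpha = 0.0673
Iteration 1: beta = 0.0, y = 3.1544 + 0.0*(3.1544 - 3.1544) = 3.1544
  grad(y) = 22.544, v = y - alpha*grad = 1.6372
  prox(v) = soft_thresh(1.6372, 0.1743) = 1.4629
Iteration 2: beta = 0.3333, y = 1.4629 + 0.3333*(1.4629 - 3.1544) = 0.899
  grad(y) = -0.0096, v = y - alpha*grad = 0.8997
  prox(v) = soft_thresh(0.8997, 0.1743) = 0.7254
Iteration 3: beta = 0.5, y = 0.7254 + 0.5*(0.7254 - 1.4629) = 0.3566
  grad(y) = -5.4337, v = y - alpha*grad = 0.7223
  prox(v) = soft_thresh(0.7223, 0.1743) = 0.548
f(x_3) = 5*0.548^2 - 9*0.548 + 2.59*|0.548| = -2.0112


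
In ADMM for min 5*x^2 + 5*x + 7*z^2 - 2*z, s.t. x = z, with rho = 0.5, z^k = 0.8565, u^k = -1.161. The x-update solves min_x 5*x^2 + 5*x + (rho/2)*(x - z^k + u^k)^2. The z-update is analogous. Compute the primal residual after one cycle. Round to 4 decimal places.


ADMM iteration with rho = 0.5, z^k = 0.8565, u^k = -1.161
Step 1: x-update.
Minimize 5*x^2 + 5*x + (0.5/2)*(x - 0.8565 - 1.161)^2
FOC: (2*5 + 0.5)*x = -5 + 0.5*(0.8565 + 1.161)
x^{k+1} = -0.3801
Step 2: z-update.
Minimize 7*z^2 - 2*z + (0.5/2)*(-0.3801 - z - 1.161)^2
FOC: (2*7 + 0.5)*z = 2 + 0.5*(-0.3801 - 1.161)
z^{k+1} = 0.0848
Step 3: u-update.
u^{k+1} = -1.161 - 0.3801 - 0.0848 = -1.6259
Step 4: Primal residual = |-0.3801 - 0.0848| = 0.4649


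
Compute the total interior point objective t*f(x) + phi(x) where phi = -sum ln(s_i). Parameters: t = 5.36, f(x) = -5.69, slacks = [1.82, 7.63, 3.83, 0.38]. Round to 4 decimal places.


Step 1: Compute log-barrier.
ln values: [0.5988, 2.0321, 1.3429, -0.9676]
phi = -(0.5988 + 2.0321 + 1.3429 - 0.9676) = -3.0062
Step 2: Compute augmented objective.
t*f(x) = 5.36*-5.69 = -30.4984
Total = -30.4984 - 3.0062 = -33.5046


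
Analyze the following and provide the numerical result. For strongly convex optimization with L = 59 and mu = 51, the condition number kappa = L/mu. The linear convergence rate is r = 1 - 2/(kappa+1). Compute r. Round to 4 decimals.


Step 1: Compute the condition number.
kappa = L/mu = 59/51 = 1.1569
Step 2: Compute the convergence rate.
r = 1 - 2/(kappa + 1) = 1 - 2*mu/(L + mu) = (L - mu)/(L + mu) = 8/110 = 0.0727


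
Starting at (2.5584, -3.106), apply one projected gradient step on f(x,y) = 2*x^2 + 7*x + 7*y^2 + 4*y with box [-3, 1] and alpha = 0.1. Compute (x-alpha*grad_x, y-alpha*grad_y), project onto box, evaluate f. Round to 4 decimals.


Step 1: Compute gradient at (2.5584, -3.106).
grad_x = 2*2*2.5584 + 7 = 17.2336
grad_y = 2*7*-3.106 + 4 = -39.484
Step 2: Gradient step.
x_raw = 2.5584 - 0.1*17.2336 = 0.835
y_raw = -3.106 - 0.1*-39.484 = 0.8424
Step 3: Project onto [-3, 1].
x_proj = clip(0.835) = 0.835
y_proj = clip(0.8424) = 0.8424
Step 4: Evaluate f.
f(0.835, 0.8424) = 15.5769


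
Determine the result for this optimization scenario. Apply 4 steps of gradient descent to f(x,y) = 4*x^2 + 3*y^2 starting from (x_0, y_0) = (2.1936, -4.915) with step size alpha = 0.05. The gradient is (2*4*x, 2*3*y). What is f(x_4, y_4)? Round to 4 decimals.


Gradient descent on f(x,y) = 4*x^2 + 3*y^2.
Starting point: (2.1936, -4.915), alpha = 0.05
Step 1: grad_x = 2*4*2.1936 = 17.5488, grad_y = 2*3*-4.915 = -29.49
  x_1 = 2.1936 - 0.05*17.5488 = 1.3162
  y_1 = -4.915 - 0.05*-29.49 = -3.4405
Step 2: grad_x = 2*4*1.3162 = 10.5293, grad_y = 2*3*-3.4405 = -20.643
  x_2 = 1.3162 - 0.05*10.5293 = 0.7897
  y_2 = -3.4405 - 0.05*-20.643 = -2.4084
Step 3: grad_x = 2*4*0.7897 = 6.3176, grad_y = 2*3*-2.4084 = -14.4501
  x_3 = 0.7897 - 0.05*6.3176 = 0.4738
  y_3 = -2.4084 - 0.05*-14.4501 = -1.6858
Step 4: grad_x = 2*4*0.4738 = 3.7905, grad_y = 2*3*-1.6858 = -10.1151
  x_4 = 0.4738 - 0.05*3.7905 = 0.2843
  y_4 = -1.6858 - 0.05*-10.1151 = -1.1801
f(0.2843, -1.1801) = 4*0.2843^2 + 3*(-1.1801)^2 = 4.5011


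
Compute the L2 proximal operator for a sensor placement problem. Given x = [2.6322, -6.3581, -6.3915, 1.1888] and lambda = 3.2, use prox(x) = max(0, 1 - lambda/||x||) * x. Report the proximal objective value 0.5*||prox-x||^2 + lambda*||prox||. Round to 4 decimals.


Step 1: Compute ||x||.
||x|| = 9.4667
Step 2: Compute scaling factor.
scale = max(0, 1 - 3.2/9.4667) = 0.662
Step 3: prox(x) = [1.7424, -4.2089, -4.231, 0.787]
||prox(x)|| = 6.2667
Step 4: Proximal objective.
0.5*||prox-x||^2 = 5.12
lambda*||prox|| = 20.0534
Total = 25.1734


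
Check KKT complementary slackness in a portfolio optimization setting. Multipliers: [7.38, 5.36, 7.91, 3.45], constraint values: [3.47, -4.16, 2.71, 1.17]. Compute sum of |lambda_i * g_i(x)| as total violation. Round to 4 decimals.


KKT complementary slackness check:
lambda_1 * g_1 = 7.38 * 3.47 = 25.6086
lambda_2 * g_2 = 5.36 * -4.16 = -22.2976
lambda_3 * g_3 = 7.91 * 2.71 = 21.4361
lambda_4 * g_4 = 3.45 * 1.17 = 4.0365
Total violation = 25.6086 + 22.2976 + 21.4361 + 4.0365 = 73.3788


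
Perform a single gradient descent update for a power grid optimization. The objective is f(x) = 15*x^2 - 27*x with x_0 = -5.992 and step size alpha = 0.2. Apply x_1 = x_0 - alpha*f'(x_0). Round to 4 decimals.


We compute the gradient at x_0 and apply the update.
f'(x) = 30*x - 27
f'(-5.992) = 30*-5.992 - 27 = -206.76
x_1 = -5.992 - 0.2*-206.76 = 35.36


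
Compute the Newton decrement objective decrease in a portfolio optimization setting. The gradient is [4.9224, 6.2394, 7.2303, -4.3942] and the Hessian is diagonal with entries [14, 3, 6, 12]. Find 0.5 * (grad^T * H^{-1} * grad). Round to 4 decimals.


Step 1: H is diagonal, so H^(-1) * g = [0.3516, 2.0798, 1.2051, -0.3662].
Step 2: g^T H^(-1) g = sum_i g_i^2 / H_ii
  = (4.9224)^2/14 + (6.2394)^2/3 + (7.2303)^2/6 + (-4.3942)^2/12
  = 1.7307 + 12.9767 + 8.7129 + 1.6091 = 25.0294
Step 3: Objective decrease = 0.5 * g^T H^(-1) g = 12.5147


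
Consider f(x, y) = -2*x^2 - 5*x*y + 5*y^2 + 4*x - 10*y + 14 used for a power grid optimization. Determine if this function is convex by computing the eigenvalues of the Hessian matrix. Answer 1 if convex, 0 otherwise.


The Hessian of f(x,y) = -2*x^2 - 5*x*y + 5*y^2 + 4*x - 10*y + 14 is:
H = [[-4, -5], [-5, 10]]
Trace = -4 + 10 = 6
Determinant = -4*10 - (-5)^2 = -65
Discriminant = (6)^2 - 4*-65 = 296.0
Eigenvalues: lambda_1 = -5.6023, lambda_2 = 11.6023
The function is not convex.

0


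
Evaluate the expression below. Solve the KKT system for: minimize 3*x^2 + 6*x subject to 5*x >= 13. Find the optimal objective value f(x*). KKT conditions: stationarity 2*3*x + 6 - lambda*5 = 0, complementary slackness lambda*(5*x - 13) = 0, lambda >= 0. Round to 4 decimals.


Step 1: Try lambda = 0 (constraint inactive).
x_unc = -6/(2*3) = -1.0
Check: 5*-1.0 = -5.0 < 13 -- violated!
Step 2: Constraint must be active: 5*x = 13
x* = 13/5 = 2.6
lambda = (2*3*2.6 + 6)/5 = 4.32
Step 3: Compute optimal value.
f(x*) = 3*2.6^2 + 6*2.6 = 35.88


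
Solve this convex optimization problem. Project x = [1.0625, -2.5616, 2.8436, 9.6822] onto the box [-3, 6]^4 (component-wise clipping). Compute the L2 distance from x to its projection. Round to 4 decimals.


Project each component onto [-3, 6].
clip(1.0625) = 1.0625, clip(-2.5616) = -2.5616, clip(2.8436) = 2.8436, clip(9.6822) = 6.0
Projection = [1.0625, -2.5616, 2.8436, 6.0]
Squared diffs: [0.0, 0.0, 0.0, 13.5586]
Distance = sqrt(13.5586) = 3.6822


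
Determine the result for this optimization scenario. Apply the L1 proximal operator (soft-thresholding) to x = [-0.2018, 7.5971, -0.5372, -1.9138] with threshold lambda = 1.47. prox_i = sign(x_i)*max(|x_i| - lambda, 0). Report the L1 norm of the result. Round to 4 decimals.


Soft-thresholding with lambda = 1.47:
prox(-0.2018) = sign(-0.2018)*max(|-0.2018| - 1.47, 0) = 0.0
prox(7.5971) = sign(7.5971)*max(|7.5971| - 1.47, 0) = 6.1271
prox(-0.5372) = sign(-0.5372)*max(|-0.5372| - 1.47, 0) = 0.0
prox(-1.9138) = sign(-1.9138)*max(|-1.9138| - 1.47, 0) = -0.4438
prox(x) = [0.0, 6.1271, 0.0, -0.4438]
||prox(x)||_1 = 0.0 + 6.1271 + 0.0 + 0.4438 = 6.5709
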